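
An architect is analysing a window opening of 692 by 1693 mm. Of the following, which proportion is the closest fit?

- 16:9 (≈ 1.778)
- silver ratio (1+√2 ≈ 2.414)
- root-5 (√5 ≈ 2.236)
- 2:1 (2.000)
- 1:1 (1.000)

Ratio = 1693 / 692 ≈ 2.447.
Distances: 16:9 1.778 (Δ 0.669); silver ratio 2.414 (Δ 0.033); root-5 2.236 (Δ 0.211); 2:1 2.000 (Δ 0.447); 1:1 1.000 (Δ 1.447).

silver ratio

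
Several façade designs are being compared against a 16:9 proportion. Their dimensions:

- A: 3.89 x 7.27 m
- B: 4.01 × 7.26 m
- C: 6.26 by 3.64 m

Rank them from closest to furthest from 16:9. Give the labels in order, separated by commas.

B, C, A

Ratios: A = 7.27 / 3.89 ≈ 1.869; B = 7.26 / 4.01 ≈ 1.810; C = 6.26 / 3.64 ≈ 1.720.
|Δ from 1.778|: A 0.091; B 0.032; C 0.058.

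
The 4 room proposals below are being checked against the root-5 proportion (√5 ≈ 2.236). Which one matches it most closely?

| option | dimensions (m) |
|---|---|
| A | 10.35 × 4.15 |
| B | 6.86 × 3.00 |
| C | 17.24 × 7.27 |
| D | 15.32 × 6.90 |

Ratios (long/short): A ≈ 2.494; B ≈ 2.287; C ≈ 2.371; D ≈ 2.220.
root-5 ≈ 2.236; option D is nearest (Δ 0.016).

D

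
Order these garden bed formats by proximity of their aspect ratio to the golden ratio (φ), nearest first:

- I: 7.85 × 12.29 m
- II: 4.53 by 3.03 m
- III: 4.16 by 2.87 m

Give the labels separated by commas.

Ratios: I = 12.29 / 7.85 ≈ 1.566; II = 4.53 / 3.03 ≈ 1.495; III = 4.16 / 2.87 ≈ 1.449.
|Δ from 1.618|: I 0.052; II 0.123; III 0.169.

I, II, III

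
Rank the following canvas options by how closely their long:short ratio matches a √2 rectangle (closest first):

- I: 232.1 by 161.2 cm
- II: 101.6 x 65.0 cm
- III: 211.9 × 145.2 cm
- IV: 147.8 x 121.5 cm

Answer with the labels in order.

Ratios: I = 232.1 / 161.2 ≈ 1.440; II = 101.6 / 65.0 ≈ 1.563; III = 211.9 / 145.2 ≈ 1.459; IV = 147.8 / 121.5 ≈ 1.216.
|Δ from 1.414|: I 0.026; II 0.149; III 0.045; IV 0.198.

I, III, II, IV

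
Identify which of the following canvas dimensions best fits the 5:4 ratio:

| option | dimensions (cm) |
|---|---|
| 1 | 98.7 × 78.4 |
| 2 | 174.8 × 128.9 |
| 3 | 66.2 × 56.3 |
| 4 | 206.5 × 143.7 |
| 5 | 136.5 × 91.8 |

Ratios (long/short): 1 ≈ 1.259; 2 ≈ 1.356; 3 ≈ 1.176; 4 ≈ 1.437; 5 ≈ 1.487.
5:4 ≈ 1.250; option 1 is nearest (Δ 0.009).

1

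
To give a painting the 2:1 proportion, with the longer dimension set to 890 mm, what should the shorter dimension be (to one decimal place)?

2:1 = 2.00000.
Shorter side = 890 ÷ 2.00000 ≈ 445.000 → 445.0 mm.

445.0 mm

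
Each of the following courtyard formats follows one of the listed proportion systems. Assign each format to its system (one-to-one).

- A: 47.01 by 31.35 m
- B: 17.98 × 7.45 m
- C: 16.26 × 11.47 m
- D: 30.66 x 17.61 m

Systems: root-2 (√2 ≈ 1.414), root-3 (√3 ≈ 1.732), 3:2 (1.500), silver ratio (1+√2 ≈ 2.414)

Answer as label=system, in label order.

A=3:2, B=silver ratio, C=root-2, D=root-3

A = 47.01/31.35 ≈ 1.500 → 3:2 (1.500)
B = 17.98/7.45 ≈ 2.413 → silver ratio (2.414)
C = 16.26/11.47 ≈ 1.418 → root-2 (1.414)
D = 30.66/17.61 ≈ 1.741 → root-3 (1.732)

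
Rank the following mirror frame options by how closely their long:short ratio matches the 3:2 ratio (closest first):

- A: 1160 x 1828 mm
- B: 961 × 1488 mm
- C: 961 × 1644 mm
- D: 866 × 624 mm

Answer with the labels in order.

A: 1828/1160 ≈ 1.576 → |1.576 − 1.500| = 0.076
B: 1488/961 ≈ 1.548 → |1.548 − 1.500| = 0.048
C: 1644/961 ≈ 1.711 → |1.711 − 1.500| = 0.211
D: 866/624 ≈ 1.388 → |1.388 − 1.500| = 0.112

B, A, D, C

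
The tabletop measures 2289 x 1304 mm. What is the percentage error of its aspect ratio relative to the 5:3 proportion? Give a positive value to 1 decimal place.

5.3%

Ratio = 2289 / 1304 ≈ 1.7554.
Ideal 5:3 ≈ 1.6667. |1.7554 − 1.6667| / 1.6667 ≈ 5.32% → 5.3%.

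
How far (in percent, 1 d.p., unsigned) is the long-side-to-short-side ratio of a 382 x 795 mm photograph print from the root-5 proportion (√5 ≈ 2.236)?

Ratio = 795 / 382 ≈ 2.0812.
Ideal root-5 ≈ 2.2361. |2.0812 − 2.2361| / 2.2361 ≈ 6.93% → 6.9%.

6.9%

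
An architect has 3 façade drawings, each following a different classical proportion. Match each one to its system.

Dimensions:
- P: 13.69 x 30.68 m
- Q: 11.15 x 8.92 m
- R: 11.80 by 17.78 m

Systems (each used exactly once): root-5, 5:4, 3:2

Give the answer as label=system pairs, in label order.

Ratios: P ≈ 2.241; Q ≈ 1.250; R ≈ 1.507.
Targets: root-5 ≈ 2.236; 5:4 ≈ 1.250; 3:2 ≈ 1.500.

P=root-5, Q=5:4, R=3:2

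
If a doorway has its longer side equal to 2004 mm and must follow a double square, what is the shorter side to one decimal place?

1002.0 mm

2:1 = 2.00000.
Shorter side = 2004 ÷ 2.00000 ≈ 1002.000 → 1002.0 mm.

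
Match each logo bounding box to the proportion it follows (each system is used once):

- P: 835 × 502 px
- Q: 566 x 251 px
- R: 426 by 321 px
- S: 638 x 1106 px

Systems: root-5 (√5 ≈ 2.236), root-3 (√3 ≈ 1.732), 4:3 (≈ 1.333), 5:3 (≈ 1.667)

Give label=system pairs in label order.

P=5:3, Q=root-5, R=4:3, S=root-3

P = 835/502 ≈ 1.663 → 5:3 (1.667)
Q = 566/251 ≈ 2.255 → root-5 (2.236)
R = 426/321 ≈ 1.327 → 4:3 (1.333)
S = 1106/638 ≈ 1.734 → root-3 (1.732)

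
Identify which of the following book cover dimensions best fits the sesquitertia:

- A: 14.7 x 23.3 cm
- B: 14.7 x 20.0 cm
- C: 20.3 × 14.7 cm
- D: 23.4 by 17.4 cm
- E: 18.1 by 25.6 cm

Target 4:3 ≈ 1.333.
A: 1.585 (Δ0.252)  B: 1.361 (Δ0.028)  C: 1.381 (Δ0.048)  D: 1.345 (Δ0.012)  E: 1.414 (Δ0.081)

D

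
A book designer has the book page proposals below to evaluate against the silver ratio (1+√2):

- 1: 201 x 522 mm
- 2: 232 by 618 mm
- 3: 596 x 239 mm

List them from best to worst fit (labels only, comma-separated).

3, 1, 2

1: 522/201 ≈ 2.597 → |2.597 − 2.414| = 0.183
2: 618/232 ≈ 2.664 → |2.664 − 2.414| = 0.250
3: 596/239 ≈ 2.494 → |2.494 − 2.414| = 0.080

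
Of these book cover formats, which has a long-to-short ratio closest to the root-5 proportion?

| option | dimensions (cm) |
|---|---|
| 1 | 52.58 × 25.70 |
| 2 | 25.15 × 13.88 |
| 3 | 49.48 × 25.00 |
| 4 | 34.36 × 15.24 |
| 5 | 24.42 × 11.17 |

Target root-5 ≈ 2.236.
1: 2.046 (Δ0.190)  2: 1.812 (Δ0.424)  3: 1.979 (Δ0.257)  4: 2.255 (Δ0.019)  5: 2.186 (Δ0.050)

4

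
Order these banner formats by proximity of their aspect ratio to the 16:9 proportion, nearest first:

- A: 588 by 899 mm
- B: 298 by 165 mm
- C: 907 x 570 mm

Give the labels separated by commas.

A: 899/588 ≈ 1.529 → |1.529 − 1.778| = 0.249
B: 298/165 ≈ 1.806 → |1.806 − 1.778| = 0.028
C: 907/570 ≈ 1.591 → |1.591 − 1.778| = 0.187

B, C, A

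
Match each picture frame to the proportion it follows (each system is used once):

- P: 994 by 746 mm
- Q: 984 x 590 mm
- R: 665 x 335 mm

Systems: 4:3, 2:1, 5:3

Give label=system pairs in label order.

P=4:3, Q=5:3, R=2:1

P = 994/746 ≈ 1.332 → 4:3 (1.333)
Q = 984/590 ≈ 1.668 → 5:3 (1.667)
R = 665/335 ≈ 1.985 → 2:1 (2.000)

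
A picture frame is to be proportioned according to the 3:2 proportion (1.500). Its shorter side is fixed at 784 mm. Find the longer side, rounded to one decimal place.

3:2 = 1.50000.
Longer side = 784 × 1.50000 ≈ 1176.000 → 1176.0 mm.

1176.0 mm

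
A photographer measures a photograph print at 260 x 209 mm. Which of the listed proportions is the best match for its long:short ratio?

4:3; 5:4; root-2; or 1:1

5:4

Ratio = 260 / 209 ≈ 1.244.
Distances: 4:3 1.333 (Δ 0.089); 5:4 1.250 (Δ 0.006); root-2 1.414 (Δ 0.170); 1:1 1.000 (Δ 0.244).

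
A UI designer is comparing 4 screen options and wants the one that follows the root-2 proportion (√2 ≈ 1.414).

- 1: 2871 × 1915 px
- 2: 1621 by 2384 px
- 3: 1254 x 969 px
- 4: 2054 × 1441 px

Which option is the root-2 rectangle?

Target root-2 ≈ 1.414.
1: 1.499 (Δ0.085)  2: 1.471 (Δ0.057)  3: 1.294 (Δ0.120)  4: 1.425 (Δ0.011)

4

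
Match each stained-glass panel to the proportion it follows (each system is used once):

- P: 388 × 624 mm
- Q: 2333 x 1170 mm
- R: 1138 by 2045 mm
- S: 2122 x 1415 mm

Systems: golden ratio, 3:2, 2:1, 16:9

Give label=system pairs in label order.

P=golden ratio, Q=2:1, R=16:9, S=3:2

P = 624/388 ≈ 1.608 → golden ratio (1.618)
Q = 2333/1170 ≈ 1.994 → 2:1 (2.000)
R = 2045/1138 ≈ 1.797 → 16:9 (1.778)
S = 2122/1415 ≈ 1.500 → 3:2 (1.500)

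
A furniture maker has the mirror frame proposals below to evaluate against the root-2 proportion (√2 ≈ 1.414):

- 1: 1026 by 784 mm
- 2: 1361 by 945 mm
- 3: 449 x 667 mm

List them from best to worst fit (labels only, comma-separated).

2, 3, 1

1: 1026/784 ≈ 1.309 → |1.309 − 1.414| = 0.105
2: 1361/945 ≈ 1.440 → |1.440 − 1.414| = 0.026
3: 667/449 ≈ 1.486 → |1.486 − 1.414| = 0.072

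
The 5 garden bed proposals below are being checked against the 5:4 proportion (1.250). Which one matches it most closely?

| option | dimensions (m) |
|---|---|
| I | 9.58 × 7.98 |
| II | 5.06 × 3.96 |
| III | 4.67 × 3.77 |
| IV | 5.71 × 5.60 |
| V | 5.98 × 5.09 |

III

Ratios (long/short): I ≈ 1.201; II ≈ 1.278; III ≈ 1.239; IV ≈ 1.020; V ≈ 1.175.
5:4 ≈ 1.250; option III is nearest (Δ 0.011).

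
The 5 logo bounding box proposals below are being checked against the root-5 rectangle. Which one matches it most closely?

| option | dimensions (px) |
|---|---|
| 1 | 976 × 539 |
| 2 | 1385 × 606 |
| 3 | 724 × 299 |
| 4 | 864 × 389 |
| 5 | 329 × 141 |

4

Target root-5 ≈ 2.236.
1: 1.811 (Δ0.425)  2: 2.285 (Δ0.049)  3: 2.421 (Δ0.185)  4: 2.221 (Δ0.015)  5: 2.333 (Δ0.097)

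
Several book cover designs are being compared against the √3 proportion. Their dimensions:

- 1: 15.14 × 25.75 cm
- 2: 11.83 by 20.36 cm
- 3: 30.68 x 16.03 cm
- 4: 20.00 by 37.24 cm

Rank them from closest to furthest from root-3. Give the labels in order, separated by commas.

Ratios: 1 = 25.75 / 15.14 ≈ 1.701; 2 = 20.36 / 11.83 ≈ 1.721; 3 = 30.68 / 16.03 ≈ 1.914; 4 = 37.24 / 20.00 ≈ 1.862.
|Δ from 1.732|: 1 0.031; 2 0.011; 3 0.182; 4 0.130.

2, 1, 4, 3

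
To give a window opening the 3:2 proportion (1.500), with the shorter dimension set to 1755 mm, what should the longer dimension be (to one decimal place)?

3:2 = 1.50000.
Longer side = 1755 × 1.50000 ≈ 2632.500 → 2632.5 mm.

2632.5 mm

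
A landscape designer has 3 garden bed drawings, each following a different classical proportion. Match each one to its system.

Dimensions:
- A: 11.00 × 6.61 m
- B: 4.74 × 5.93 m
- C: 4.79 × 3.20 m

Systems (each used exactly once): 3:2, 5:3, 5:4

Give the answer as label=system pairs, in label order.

Ratios: A ≈ 1.664; B ≈ 1.251; C ≈ 1.497.
Targets: 3:2 ≈ 1.500; 5:3 ≈ 1.667; 5:4 ≈ 1.250.

A=5:3, B=5:4, C=3:2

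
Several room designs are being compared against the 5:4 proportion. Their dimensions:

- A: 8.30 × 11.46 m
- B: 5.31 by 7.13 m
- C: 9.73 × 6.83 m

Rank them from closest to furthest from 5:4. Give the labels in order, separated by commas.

Ratios: A = 11.46 / 8.30 ≈ 1.381; B = 7.13 / 5.31 ≈ 1.343; C = 9.73 / 6.83 ≈ 1.425.
|Δ from 1.250|: A 0.131; B 0.093; C 0.175.

B, A, C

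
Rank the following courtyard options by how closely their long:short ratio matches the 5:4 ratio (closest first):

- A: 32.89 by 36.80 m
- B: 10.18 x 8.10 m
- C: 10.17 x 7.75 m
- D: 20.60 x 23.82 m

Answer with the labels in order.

B, C, D, A

Ratios: A = 36.80 / 32.89 ≈ 1.119; B = 10.18 / 8.10 ≈ 1.257; C = 10.17 / 7.75 ≈ 1.312; D = 23.82 / 20.60 ≈ 1.156.
|Δ from 1.250|: A 0.131; B 0.007; C 0.062; D 0.094.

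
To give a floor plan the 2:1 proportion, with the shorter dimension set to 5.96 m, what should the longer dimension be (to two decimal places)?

11.92 m

2:1 = 2.00000.
Longer side = 5.96 × 2.00000 ≈ 11.9200 → 11.92 m.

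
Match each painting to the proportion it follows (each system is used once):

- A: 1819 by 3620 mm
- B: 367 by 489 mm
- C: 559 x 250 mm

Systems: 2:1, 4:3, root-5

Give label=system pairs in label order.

A=2:1, B=4:3, C=root-5

A = 3620/1819 ≈ 1.990 → 2:1 (2.000)
B = 489/367 ≈ 1.332 → 4:3 (1.333)
C = 559/250 ≈ 2.236 → root-5 (2.236)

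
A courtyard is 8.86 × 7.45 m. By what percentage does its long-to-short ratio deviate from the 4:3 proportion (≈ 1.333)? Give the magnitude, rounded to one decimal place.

Ratio = 8.86 / 7.45 ≈ 1.1893.
Ideal 4:3 ≈ 1.3333. |1.1893 − 1.3333| / 1.3333 ≈ 10.80% → 10.8%.

10.8%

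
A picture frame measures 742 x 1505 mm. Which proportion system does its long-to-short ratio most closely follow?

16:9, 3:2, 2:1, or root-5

2:1

Ratio = 1505 / 742 ≈ 2.028.
Distances: 16:9 1.778 (Δ 0.250); 3:2 1.500 (Δ 0.528); 2:1 2.000 (Δ 0.028); root-5 2.236 (Δ 0.208).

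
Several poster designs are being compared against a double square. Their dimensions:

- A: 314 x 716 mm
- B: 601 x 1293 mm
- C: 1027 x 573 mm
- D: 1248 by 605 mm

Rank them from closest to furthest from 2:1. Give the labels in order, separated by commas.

D, B, C, A

Ratios: A = 716 / 314 ≈ 2.280; B = 1293 / 601 ≈ 2.151; C = 1027 / 573 ≈ 1.792; D = 1248 / 605 ≈ 2.063.
|Δ from 2.000|: A 0.280; B 0.151; C 0.208; D 0.063.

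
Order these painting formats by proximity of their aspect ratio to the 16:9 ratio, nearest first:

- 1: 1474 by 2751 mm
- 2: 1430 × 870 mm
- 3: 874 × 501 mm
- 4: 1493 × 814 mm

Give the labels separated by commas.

Ratios: 1 = 2751 / 1474 ≈ 1.866; 2 = 1430 / 870 ≈ 1.644; 3 = 874 / 501 ≈ 1.745; 4 = 1493 / 814 ≈ 1.834.
|Δ from 1.778|: 1 0.088; 2 0.134; 3 0.033; 4 0.056.

3, 4, 1, 2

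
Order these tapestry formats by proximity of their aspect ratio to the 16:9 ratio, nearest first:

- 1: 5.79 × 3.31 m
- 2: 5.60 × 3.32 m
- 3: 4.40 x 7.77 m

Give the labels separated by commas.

1: 5.79/3.31 ≈ 1.749 → |1.749 − 1.778| = 0.029
2: 5.60/3.32 ≈ 1.687 → |1.687 − 1.778| = 0.091
3: 7.77/4.40 ≈ 1.766 → |1.766 − 1.778| = 0.012

3, 1, 2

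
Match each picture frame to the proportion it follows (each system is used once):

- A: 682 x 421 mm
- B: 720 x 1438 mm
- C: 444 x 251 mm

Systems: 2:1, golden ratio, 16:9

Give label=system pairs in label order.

A = 682/421 ≈ 1.620 → golden ratio (1.618)
B = 1438/720 ≈ 1.997 → 2:1 (2.000)
C = 444/251 ≈ 1.769 → 16:9 (1.778)

A=golden ratio, B=2:1, C=16:9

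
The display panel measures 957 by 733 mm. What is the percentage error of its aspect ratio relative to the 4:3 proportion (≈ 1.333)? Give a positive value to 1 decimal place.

2.1%

Ratio = 957 / 733 ≈ 1.3056.
Ideal 4:3 ≈ 1.3333. |1.3056 − 1.3333| / 1.3333 ≈ 2.08% → 2.1%.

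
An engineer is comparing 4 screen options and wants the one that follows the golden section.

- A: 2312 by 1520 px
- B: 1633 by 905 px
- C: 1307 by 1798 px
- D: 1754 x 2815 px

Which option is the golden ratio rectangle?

D

Target golden ratio ≈ 1.618.
A: 1.521 (Δ0.097)  B: 1.804 (Δ0.186)  C: 1.376 (Δ0.242)  D: 1.605 (Δ0.013)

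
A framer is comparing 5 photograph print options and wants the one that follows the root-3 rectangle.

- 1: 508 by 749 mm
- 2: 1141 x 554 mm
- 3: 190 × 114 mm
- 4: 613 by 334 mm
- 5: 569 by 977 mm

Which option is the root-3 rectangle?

5

Ratios (long/short): 1 ≈ 1.474; 2 ≈ 2.060; 3 ≈ 1.667; 4 ≈ 1.835; 5 ≈ 1.717.
root-3 ≈ 1.732; option 5 is nearest (Δ 0.015).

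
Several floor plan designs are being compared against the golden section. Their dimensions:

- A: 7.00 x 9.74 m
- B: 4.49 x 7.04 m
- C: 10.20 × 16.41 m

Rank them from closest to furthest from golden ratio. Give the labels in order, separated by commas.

Ratios: A = 9.74 / 7.00 ≈ 1.391; B = 7.04 / 4.49 ≈ 1.568; C = 16.41 / 10.20 ≈ 1.609.
|Δ from 1.618|: A 0.227; B 0.050; C 0.009.

C, B, A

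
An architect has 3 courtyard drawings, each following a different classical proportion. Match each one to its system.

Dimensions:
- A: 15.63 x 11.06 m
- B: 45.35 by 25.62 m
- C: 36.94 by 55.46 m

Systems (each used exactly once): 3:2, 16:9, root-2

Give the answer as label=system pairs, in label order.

A = 15.63/11.06 ≈ 1.413 → root-2 (1.414)
B = 45.35/25.62 ≈ 1.770 → 16:9 (1.778)
C = 55.46/36.94 ≈ 1.501 → 3:2 (1.500)

A=root-2, B=16:9, C=3:2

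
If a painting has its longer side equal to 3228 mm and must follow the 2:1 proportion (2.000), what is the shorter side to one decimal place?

2:1 = 2.00000.
Shorter side = 3228 ÷ 2.00000 ≈ 1614.000 → 1614.0 mm.

1614.0 mm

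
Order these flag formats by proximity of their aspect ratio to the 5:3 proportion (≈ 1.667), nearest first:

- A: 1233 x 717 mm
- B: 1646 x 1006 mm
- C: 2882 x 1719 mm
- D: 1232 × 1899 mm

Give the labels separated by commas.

Ratios: A = 1233 / 717 ≈ 1.720; B = 1646 / 1006 ≈ 1.636; C = 2882 / 1719 ≈ 1.677; D = 1899 / 1232 ≈ 1.541.
|Δ from 1.667|: A 0.053; B 0.031; C 0.010; D 0.126.

C, B, A, D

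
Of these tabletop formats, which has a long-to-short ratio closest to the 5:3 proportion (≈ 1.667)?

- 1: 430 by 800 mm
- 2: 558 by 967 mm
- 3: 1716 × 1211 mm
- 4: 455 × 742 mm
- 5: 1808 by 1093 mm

5

Ratios (long/short): 1 ≈ 1.860; 2 ≈ 1.733; 3 ≈ 1.417; 4 ≈ 1.631; 5 ≈ 1.654.
5:3 ≈ 1.667; option 5 is nearest (Δ 0.013).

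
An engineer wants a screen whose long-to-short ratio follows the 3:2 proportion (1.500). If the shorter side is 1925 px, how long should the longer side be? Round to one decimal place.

2887.5 px

3:2 = 1.50000.
Longer side = 1925 × 1.50000 ≈ 2887.500 → 2887.5 px.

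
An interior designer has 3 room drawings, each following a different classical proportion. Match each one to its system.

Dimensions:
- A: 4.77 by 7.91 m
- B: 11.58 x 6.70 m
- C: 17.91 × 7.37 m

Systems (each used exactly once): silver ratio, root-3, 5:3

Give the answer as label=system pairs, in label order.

A=5:3, B=root-3, C=silver ratio

Ratios: A ≈ 1.658; B ≈ 1.728; C ≈ 2.430.
Targets: silver ratio ≈ 2.414; root-3 ≈ 1.732; 5:3 ≈ 1.667.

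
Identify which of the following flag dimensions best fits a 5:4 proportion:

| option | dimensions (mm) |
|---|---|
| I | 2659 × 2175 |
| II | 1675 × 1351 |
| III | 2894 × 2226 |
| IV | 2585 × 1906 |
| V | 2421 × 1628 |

Ratios (long/short): I ≈ 1.223; II ≈ 1.240; III ≈ 1.300; IV ≈ 1.356; V ≈ 1.487.
5:4 ≈ 1.250; option II is nearest (Δ 0.010).

II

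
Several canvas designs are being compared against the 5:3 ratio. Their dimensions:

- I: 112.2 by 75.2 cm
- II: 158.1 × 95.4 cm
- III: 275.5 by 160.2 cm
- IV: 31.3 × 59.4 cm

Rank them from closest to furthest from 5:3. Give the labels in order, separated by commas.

I: 112.2/75.2 ≈ 1.492 → |1.492 − 1.667| = 0.175
II: 158.1/95.4 ≈ 1.657 → |1.657 − 1.667| = 0.010
III: 275.5/160.2 ≈ 1.720 → |1.720 − 1.667| = 0.053
IV: 59.4/31.3 ≈ 1.898 → |1.898 − 1.667| = 0.231

II, III, I, IV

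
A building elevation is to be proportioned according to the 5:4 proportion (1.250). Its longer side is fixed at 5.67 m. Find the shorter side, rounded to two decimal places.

5:4 = 1.25000.
Shorter side = 5.67 ÷ 1.25000 ≈ 4.5360 → 4.54 m.

4.54 m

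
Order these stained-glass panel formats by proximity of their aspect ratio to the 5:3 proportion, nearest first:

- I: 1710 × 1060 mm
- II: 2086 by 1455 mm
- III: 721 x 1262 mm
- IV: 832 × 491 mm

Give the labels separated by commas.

IV, I, III, II

Ratios: I = 1710 / 1060 ≈ 1.613; II = 2086 / 1455 ≈ 1.434; III = 1262 / 721 ≈ 1.750; IV = 832 / 491 ≈ 1.695.
|Δ from 1.667|: I 0.054; II 0.233; III 0.083; IV 0.028.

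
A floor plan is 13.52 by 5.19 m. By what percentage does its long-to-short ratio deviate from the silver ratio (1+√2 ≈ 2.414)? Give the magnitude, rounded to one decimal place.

7.9%

Ratio = 13.52 / 5.19 ≈ 2.6050.
Ideal silver ratio ≈ 2.4142. |2.6050 − 2.4142| / 2.4142 ≈ 7.90% → 7.9%.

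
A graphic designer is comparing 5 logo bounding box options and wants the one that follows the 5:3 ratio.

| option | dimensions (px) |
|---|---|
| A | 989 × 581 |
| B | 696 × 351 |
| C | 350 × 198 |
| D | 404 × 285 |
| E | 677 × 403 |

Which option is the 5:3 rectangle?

E

Target 5:3 ≈ 1.667.
A: 1.702 (Δ0.035)  B: 1.983 (Δ0.316)  C: 1.768 (Δ0.101)  D: 1.418 (Δ0.249)  E: 1.680 (Δ0.013)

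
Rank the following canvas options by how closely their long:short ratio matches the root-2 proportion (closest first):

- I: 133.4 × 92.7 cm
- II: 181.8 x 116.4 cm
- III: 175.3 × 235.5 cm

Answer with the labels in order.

I: 133.4/92.7 ≈ 1.439 → |1.439 − 1.414| = 0.025
II: 181.8/116.4 ≈ 1.562 → |1.562 − 1.414| = 0.148
III: 235.5/175.3 ≈ 1.343 → |1.343 − 1.414| = 0.071

I, III, II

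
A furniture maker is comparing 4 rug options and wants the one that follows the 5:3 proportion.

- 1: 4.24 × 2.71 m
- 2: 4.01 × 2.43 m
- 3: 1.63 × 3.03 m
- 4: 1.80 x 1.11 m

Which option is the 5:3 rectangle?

2

Target 5:3 ≈ 1.667.
1: 1.565 (Δ0.102)  2: 1.650 (Δ0.017)  3: 1.859 (Δ0.192)  4: 1.622 (Δ0.045)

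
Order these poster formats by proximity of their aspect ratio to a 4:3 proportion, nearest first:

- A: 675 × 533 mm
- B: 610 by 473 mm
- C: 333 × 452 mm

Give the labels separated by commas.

A: 675/533 ≈ 1.266 → |1.266 − 1.333| = 0.067
B: 610/473 ≈ 1.290 → |1.290 − 1.333| = 0.043
C: 452/333 ≈ 1.357 → |1.357 − 1.333| = 0.024

C, B, A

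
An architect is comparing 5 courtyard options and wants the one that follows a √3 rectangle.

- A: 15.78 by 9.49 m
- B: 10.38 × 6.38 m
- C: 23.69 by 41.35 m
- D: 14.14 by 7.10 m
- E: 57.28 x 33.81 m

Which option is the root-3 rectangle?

C

Ratios (long/short): A ≈ 1.663; B ≈ 1.627; C ≈ 1.745; D ≈ 1.992; E ≈ 1.694.
root-3 ≈ 1.732; option C is nearest (Δ 0.013).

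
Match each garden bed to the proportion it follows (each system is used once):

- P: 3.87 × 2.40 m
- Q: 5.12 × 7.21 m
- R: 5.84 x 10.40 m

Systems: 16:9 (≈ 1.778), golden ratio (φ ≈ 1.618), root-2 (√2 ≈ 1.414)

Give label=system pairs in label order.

P = 3.87/2.40 ≈ 1.613 → golden ratio (1.618)
Q = 7.21/5.12 ≈ 1.408 → root-2 (1.414)
R = 10.40/5.84 ≈ 1.781 → 16:9 (1.778)

P=golden ratio, Q=root-2, R=16:9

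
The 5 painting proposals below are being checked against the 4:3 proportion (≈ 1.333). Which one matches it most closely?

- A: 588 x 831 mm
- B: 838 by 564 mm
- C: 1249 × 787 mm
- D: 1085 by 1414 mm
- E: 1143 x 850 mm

Ratios (long/short): A ≈ 1.413; B ≈ 1.486; C ≈ 1.587; D ≈ 1.303; E ≈ 1.345.
4:3 ≈ 1.333; option E is nearest (Δ 0.012).

E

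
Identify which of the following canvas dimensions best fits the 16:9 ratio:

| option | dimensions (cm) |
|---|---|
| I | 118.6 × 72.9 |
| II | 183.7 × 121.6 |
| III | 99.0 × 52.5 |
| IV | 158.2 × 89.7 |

IV

Ratios (long/short): I ≈ 1.627; II ≈ 1.511; III ≈ 1.886; IV ≈ 1.764.
16:9 ≈ 1.778; option IV is nearest (Δ 0.014).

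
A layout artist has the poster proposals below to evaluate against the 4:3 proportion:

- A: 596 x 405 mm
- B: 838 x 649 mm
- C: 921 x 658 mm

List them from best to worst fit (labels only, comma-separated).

Ratios: A = 596 / 405 ≈ 1.472; B = 838 / 649 ≈ 1.291; C = 921 / 658 ≈ 1.400.
|Δ from 1.333|: A 0.139; B 0.042; C 0.067.

B, C, A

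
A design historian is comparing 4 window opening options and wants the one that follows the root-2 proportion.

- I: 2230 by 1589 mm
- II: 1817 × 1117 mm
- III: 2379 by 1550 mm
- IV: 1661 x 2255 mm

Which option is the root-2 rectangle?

I

Target root-2 ≈ 1.414.
I: 1.403 (Δ0.011)  II: 1.627 (Δ0.213)  III: 1.535 (Δ0.121)  IV: 1.358 (Δ0.056)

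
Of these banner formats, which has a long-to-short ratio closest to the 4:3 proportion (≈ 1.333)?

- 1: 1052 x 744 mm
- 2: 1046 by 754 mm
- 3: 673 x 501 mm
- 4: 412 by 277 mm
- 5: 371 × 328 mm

3

Target 4:3 ≈ 1.333.
1: 1.414 (Δ0.081)  2: 1.387 (Δ0.054)  3: 1.343 (Δ0.010)  4: 1.487 (Δ0.154)  5: 1.131 (Δ0.202)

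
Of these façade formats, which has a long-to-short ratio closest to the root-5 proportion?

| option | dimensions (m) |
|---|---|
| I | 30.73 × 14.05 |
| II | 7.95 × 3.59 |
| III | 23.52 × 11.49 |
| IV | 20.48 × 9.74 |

II

Target root-5 ≈ 2.236.
I: 2.187 (Δ0.049)  II: 2.214 (Δ0.022)  III: 2.047 (Δ0.189)  IV: 2.103 (Δ0.133)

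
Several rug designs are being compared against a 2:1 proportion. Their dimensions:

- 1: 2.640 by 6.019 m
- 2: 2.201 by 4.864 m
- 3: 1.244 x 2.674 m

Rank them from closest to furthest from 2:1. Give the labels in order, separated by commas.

1: 6.019/2.640 ≈ 2.280 → |2.280 − 2.000| = 0.280
2: 4.864/2.201 ≈ 2.210 → |2.210 − 2.000| = 0.210
3: 2.674/1.244 ≈ 2.150 → |2.150 − 2.000| = 0.150

3, 2, 1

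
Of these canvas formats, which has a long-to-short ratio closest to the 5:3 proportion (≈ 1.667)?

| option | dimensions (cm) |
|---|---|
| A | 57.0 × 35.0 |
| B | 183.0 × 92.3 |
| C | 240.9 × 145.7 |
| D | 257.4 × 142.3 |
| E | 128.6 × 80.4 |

C

Ratios (long/short): A ≈ 1.629; B ≈ 1.983; C ≈ 1.653; D ≈ 1.809; E ≈ 1.600.
5:3 ≈ 1.667; option C is nearest (Δ 0.014).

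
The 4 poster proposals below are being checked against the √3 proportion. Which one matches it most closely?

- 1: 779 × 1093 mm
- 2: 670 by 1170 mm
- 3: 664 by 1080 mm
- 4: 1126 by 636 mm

Ratios (long/short): 1 ≈ 1.403; 2 ≈ 1.746; 3 ≈ 1.627; 4 ≈ 1.770.
root-3 ≈ 1.732; option 2 is nearest (Δ 0.014).

2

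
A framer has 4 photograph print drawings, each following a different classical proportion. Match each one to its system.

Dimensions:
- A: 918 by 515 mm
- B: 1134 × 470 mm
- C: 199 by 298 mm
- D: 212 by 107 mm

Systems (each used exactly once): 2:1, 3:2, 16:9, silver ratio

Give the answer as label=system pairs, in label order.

A=16:9, B=silver ratio, C=3:2, D=2:1

Ratios: A ≈ 1.783; B ≈ 2.413; C ≈ 1.497; D ≈ 1.981.
Targets: 2:1 ≈ 2.000; 3:2 ≈ 1.500; 16:9 ≈ 1.778; silver ratio ≈ 2.414.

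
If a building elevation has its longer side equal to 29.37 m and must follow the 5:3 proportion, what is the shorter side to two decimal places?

17.62 m

5:3 ≈ 1.66667.
Shorter side = 29.37 ÷ 1.66667 ≈ 17.6220 → 17.62 m.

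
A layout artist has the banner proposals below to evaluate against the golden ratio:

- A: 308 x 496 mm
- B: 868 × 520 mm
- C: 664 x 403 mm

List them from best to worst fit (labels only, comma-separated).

A, C, B

A: 496/308 ≈ 1.610 → |1.610 − 1.618| = 0.008
B: 868/520 ≈ 1.669 → |1.669 − 1.618| = 0.051
C: 664/403 ≈ 1.648 → |1.648 − 1.618| = 0.030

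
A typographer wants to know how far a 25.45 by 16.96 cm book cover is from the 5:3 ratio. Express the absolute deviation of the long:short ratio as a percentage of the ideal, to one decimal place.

10.0%

Ratio = 25.45 / 16.96 ≈ 1.5006.
Ideal 5:3 ≈ 1.6667. |1.5006 − 1.6667| / 1.6667 ≈ 9.97% → 10.0%.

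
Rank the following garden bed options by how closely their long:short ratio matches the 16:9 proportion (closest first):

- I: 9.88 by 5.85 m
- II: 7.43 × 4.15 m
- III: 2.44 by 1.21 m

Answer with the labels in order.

I: 9.88/5.85 ≈ 1.689 → |1.689 − 1.778| = 0.089
II: 7.43/4.15 ≈ 1.790 → |1.790 − 1.778| = 0.012
III: 2.44/1.21 ≈ 2.017 → |2.017 − 1.778| = 0.239

II, I, III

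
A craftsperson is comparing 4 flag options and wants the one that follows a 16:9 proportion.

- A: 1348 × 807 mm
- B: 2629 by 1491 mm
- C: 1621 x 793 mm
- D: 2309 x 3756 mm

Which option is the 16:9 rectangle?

Ratios (long/short): A ≈ 1.670; B ≈ 1.763; C ≈ 2.044; D ≈ 1.627.
16:9 ≈ 1.778; option B is nearest (Δ 0.015).

B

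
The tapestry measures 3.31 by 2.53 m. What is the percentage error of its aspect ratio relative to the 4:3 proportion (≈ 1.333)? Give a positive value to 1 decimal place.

Ratio = 3.31 / 2.53 ≈ 1.3083.
Ideal 4:3 ≈ 1.3333. |1.3083 − 1.3333| / 1.3333 ≈ 1.88% → 1.9%.

1.9%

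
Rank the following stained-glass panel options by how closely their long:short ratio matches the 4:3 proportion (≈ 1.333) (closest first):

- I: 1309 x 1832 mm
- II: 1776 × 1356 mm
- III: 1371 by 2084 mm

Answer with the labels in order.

I: 1832/1309 ≈ 1.400 → |1.400 − 1.333| = 0.067
II: 1776/1356 ≈ 1.310 → |1.310 − 1.333| = 0.023
III: 2084/1371 ≈ 1.520 → |1.520 − 1.333| = 0.187

II, I, III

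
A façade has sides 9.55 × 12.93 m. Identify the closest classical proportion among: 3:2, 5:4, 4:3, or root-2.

4:3

Ratio = 12.93 / 9.55 ≈ 1.354.
Distances: 3:2 1.500 (Δ 0.146); 5:4 1.250 (Δ 0.104); 4:3 1.333 (Δ 0.021); root-2 1.414 (Δ 0.060).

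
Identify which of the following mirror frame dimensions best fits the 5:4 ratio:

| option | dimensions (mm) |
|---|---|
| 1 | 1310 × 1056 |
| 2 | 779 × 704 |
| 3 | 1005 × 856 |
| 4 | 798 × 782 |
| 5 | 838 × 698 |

Target 5:4 ≈ 1.250.
1: 1.241 (Δ0.009)  2: 1.107 (Δ0.143)  3: 1.174 (Δ0.076)  4: 1.020 (Δ0.230)  5: 1.201 (Δ0.049)

1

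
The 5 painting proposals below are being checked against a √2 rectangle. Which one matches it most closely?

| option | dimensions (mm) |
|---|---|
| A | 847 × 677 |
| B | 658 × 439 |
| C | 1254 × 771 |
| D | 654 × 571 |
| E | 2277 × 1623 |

E

Target root-2 ≈ 1.414.
A: 1.251 (Δ0.163)  B: 1.499 (Δ0.085)  C: 1.626 (Δ0.212)  D: 1.145 (Δ0.269)  E: 1.403 (Δ0.011)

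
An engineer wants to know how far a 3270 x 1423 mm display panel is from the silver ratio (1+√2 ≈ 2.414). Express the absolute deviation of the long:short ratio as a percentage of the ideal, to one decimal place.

4.8%

Ratio = 3270 / 1423 ≈ 2.2980.
Ideal silver ratio ≈ 2.4142. |2.2980 − 2.4142| / 2.4142 ≈ 4.81% → 4.8%.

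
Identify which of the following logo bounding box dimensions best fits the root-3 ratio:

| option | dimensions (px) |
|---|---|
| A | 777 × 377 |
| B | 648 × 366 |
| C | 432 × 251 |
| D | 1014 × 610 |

Target root-3 ≈ 1.732.
A: 2.061 (Δ0.329)  B: 1.770 (Δ0.038)  C: 1.721 (Δ0.011)  D: 1.662 (Δ0.070)

C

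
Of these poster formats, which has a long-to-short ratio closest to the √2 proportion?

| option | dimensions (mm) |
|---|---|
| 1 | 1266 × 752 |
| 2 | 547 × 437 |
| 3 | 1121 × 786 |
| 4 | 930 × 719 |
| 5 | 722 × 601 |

3

Target root-2 ≈ 1.414.
1: 1.684 (Δ0.270)  2: 1.252 (Δ0.162)  3: 1.426 (Δ0.012)  4: 1.293 (Δ0.121)  5: 1.201 (Δ0.213)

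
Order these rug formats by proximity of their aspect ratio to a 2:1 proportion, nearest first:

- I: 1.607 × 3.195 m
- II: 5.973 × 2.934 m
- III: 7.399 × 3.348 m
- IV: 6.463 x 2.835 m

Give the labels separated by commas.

I, II, III, IV

Ratios: I = 3.195 / 1.607 ≈ 1.988; II = 5.973 / 2.934 ≈ 2.036; III = 7.399 / 3.348 ≈ 2.210; IV = 6.463 / 2.835 ≈ 2.280.
|Δ from 2.000|: I 0.012; II 0.036; III 0.210; IV 0.280.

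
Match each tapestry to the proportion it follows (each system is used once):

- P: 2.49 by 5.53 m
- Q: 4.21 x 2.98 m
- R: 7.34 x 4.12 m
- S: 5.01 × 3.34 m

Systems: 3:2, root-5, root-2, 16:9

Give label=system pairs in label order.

Ratios: P ≈ 2.221; Q ≈ 1.413; R ≈ 1.782; S ≈ 1.500.
Targets: 3:2 ≈ 1.500; root-5 ≈ 2.236; root-2 ≈ 1.414; 16:9 ≈ 1.778.

P=root-5, Q=root-2, R=16:9, S=3:2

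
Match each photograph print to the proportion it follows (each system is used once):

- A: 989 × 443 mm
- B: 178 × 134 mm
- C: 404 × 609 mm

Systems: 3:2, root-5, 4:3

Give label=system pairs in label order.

A = 989/443 ≈ 2.233 → root-5 (2.236)
B = 178/134 ≈ 1.328 → 4:3 (1.333)
C = 609/404 ≈ 1.507 → 3:2 (1.500)

A=root-5, B=4:3, C=3:2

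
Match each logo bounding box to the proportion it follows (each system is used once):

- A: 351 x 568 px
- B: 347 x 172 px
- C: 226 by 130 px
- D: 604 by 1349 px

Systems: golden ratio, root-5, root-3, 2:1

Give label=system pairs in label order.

A = 568/351 ≈ 1.618 → golden ratio (1.618)
B = 347/172 ≈ 2.017 → 2:1 (2.000)
C = 226/130 ≈ 1.738 → root-3 (1.732)
D = 1349/604 ≈ 2.233 → root-5 (2.236)

A=golden ratio, B=2:1, C=root-3, D=root-5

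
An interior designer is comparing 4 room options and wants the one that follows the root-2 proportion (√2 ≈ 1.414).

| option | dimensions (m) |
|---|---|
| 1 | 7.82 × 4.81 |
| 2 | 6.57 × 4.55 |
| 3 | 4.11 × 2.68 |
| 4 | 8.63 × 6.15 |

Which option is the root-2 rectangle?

Ratios (long/short): 1 ≈ 1.626; 2 ≈ 1.444; 3 ≈ 1.534; 4 ≈ 1.403.
root-2 ≈ 1.414; option 4 is nearest (Δ 0.011).

4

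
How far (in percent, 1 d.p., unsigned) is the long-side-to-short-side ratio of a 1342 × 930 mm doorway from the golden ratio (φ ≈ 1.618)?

Ratio = 1342 / 930 ≈ 1.4430.
Ideal golden ratio ≈ 1.6180. |1.4430 − 1.6180| / 1.6180 ≈ 10.82% → 10.8%.

10.8%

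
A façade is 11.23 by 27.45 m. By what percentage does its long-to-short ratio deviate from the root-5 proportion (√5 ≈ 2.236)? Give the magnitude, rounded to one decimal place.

9.3%

Ratio = 27.45 / 11.23 ≈ 2.4443.
Ideal root-5 ≈ 2.2361. |2.4443 − 2.2361| / 2.2361 ≈ 9.31% → 9.3%.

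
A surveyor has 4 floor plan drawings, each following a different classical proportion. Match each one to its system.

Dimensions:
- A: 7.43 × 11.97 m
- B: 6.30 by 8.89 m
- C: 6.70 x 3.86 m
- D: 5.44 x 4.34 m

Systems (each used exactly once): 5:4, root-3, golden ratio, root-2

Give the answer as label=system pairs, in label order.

A=golden ratio, B=root-2, C=root-3, D=5:4

A = 11.97/7.43 ≈ 1.611 → golden ratio (1.618)
B = 8.89/6.30 ≈ 1.411 → root-2 (1.414)
C = 6.70/3.86 ≈ 1.736 → root-3 (1.732)
D = 5.44/4.34 ≈ 1.253 → 5:4 (1.250)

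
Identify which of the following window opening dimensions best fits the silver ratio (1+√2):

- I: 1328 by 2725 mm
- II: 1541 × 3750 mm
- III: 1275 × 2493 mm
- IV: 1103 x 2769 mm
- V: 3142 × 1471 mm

Target silver ratio ≈ 2.414.
I: 2.052 (Δ0.362)  II: 2.433 (Δ0.019)  III: 1.955 (Δ0.459)  IV: 2.510 (Δ0.096)  V: 2.136 (Δ0.278)

II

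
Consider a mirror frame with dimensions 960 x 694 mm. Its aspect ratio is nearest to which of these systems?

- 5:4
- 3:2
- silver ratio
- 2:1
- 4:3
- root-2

960/694 ≈ 1.383. Nearest candidates are root-2 (1.414, off by 0.031) and 4:3 (1.333, off by 0.050).

root-2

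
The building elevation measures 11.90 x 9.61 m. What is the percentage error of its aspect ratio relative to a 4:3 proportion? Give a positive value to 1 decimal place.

7.1%

Ratio = 11.90 / 9.61 ≈ 1.2383.
Ideal 4:3 ≈ 1.3333. |1.2383 − 1.3333| / 1.3333 ≈ 7.13% → 7.1%.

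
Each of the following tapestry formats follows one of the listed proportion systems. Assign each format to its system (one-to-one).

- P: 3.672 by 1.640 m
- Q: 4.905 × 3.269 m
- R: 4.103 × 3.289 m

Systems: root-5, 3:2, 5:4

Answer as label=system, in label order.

P = 3.672/1.640 ≈ 2.239 → root-5 (2.236)
Q = 4.905/3.269 ≈ 1.500 → 3:2 (1.500)
R = 4.103/3.289 ≈ 1.247 → 5:4 (1.250)

P=root-5, Q=3:2, R=5:4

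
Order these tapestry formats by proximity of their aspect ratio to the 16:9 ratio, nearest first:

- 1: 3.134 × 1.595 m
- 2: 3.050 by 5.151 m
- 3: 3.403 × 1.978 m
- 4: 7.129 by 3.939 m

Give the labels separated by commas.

4, 3, 2, 1

Ratios: 1 = 3.134 / 1.595 ≈ 1.965; 2 = 5.151 / 3.050 ≈ 1.689; 3 = 3.403 / 1.978 ≈ 1.720; 4 = 7.129 / 3.939 ≈ 1.810.
|Δ from 1.778|: 1 0.187; 2 0.089; 3 0.058; 4 0.032.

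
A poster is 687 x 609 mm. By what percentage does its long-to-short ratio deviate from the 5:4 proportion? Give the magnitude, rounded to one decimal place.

9.8%

Ratio = 687 / 609 ≈ 1.1281.
Ideal 5:4 = 1.2500. |1.1281 − 1.2500| / 1.2500 ≈ 9.75% → 9.8%.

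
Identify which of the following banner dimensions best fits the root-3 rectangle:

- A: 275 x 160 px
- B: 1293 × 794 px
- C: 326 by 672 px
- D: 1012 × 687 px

A

Ratios (long/short): A ≈ 1.719; B ≈ 1.628; C ≈ 2.061; D ≈ 1.473.
root-3 ≈ 1.732; option A is nearest (Δ 0.013).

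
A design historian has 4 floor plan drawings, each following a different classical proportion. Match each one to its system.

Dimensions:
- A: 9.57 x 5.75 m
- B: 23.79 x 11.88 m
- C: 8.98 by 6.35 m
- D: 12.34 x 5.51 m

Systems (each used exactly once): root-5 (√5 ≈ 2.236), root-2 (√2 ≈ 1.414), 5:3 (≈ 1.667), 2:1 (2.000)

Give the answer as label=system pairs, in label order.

A=5:3, B=2:1, C=root-2, D=root-5

A = 9.57/5.75 ≈ 1.664 → 5:3 (1.667)
B = 23.79/11.88 ≈ 2.003 → 2:1 (2.000)
C = 8.98/6.35 ≈ 1.414 → root-2 (1.414)
D = 12.34/5.51 ≈ 2.240 → root-5 (2.236)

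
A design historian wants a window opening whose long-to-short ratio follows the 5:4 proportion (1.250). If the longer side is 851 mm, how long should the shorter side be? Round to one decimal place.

680.8 mm

5:4 = 1.25000.
Shorter side = 851 ÷ 1.25000 ≈ 680.800 → 680.8 mm.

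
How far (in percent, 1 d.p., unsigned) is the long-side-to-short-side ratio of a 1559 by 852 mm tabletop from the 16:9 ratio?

Ratio = 1559 / 852 ≈ 1.8298.
Ideal 16:9 ≈ 1.7778. |1.8298 − 1.7778| / 1.7778 ≈ 2.92% → 2.9%.

2.9%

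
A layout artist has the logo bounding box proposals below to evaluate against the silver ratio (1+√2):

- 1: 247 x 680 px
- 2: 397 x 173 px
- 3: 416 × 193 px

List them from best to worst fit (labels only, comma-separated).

2, 3, 1

1: 680/247 ≈ 2.753 → |2.753 − 2.414| = 0.339
2: 397/173 ≈ 2.295 → |2.295 − 2.414| = 0.119
3: 416/193 ≈ 2.155 → |2.155 − 2.414| = 0.259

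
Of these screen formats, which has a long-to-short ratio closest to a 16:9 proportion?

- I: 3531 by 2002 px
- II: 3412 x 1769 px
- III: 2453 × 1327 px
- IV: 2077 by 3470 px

Target 16:9 ≈ 1.778.
I: 1.764 (Δ0.014)  II: 1.929 (Δ0.151)  III: 1.849 (Δ0.071)  IV: 1.671 (Δ0.107)

I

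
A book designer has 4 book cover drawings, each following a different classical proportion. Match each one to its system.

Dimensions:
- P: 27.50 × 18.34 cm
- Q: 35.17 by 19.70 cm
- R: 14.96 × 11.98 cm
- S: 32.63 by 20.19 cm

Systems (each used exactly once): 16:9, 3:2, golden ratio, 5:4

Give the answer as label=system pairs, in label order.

P = 27.50/18.34 ≈ 1.499 → 3:2 (1.500)
Q = 35.17/19.70 ≈ 1.785 → 16:9 (1.778)
R = 14.96/11.98 ≈ 1.249 → 5:4 (1.250)
S = 32.63/20.19 ≈ 1.616 → golden ratio (1.618)

P=3:2, Q=16:9, R=5:4, S=golden ratio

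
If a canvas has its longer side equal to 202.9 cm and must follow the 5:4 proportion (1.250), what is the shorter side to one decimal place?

5:4 = 1.25000.
Shorter side = 202.9 ÷ 1.25000 ≈ 162.320 → 162.3 cm.

162.3 cm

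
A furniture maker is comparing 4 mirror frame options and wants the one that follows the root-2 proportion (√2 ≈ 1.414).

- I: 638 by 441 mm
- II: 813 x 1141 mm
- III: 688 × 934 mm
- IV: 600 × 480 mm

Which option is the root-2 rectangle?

Target root-2 ≈ 1.414.
I: 1.447 (Δ0.033)  II: 1.403 (Δ0.011)  III: 1.358 (Δ0.056)  IV: 1.250 (Δ0.164)

II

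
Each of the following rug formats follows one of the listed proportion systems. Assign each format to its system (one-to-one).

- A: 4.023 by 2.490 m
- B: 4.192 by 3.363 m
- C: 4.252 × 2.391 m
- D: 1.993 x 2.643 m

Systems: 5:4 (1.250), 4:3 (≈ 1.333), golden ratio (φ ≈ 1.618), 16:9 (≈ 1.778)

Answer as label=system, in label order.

A=golden ratio, B=5:4, C=16:9, D=4:3

A = 4.023/2.490 ≈ 1.616 → golden ratio (1.618)
B = 4.192/3.363 ≈ 1.247 → 5:4 (1.250)
C = 4.252/2.391 ≈ 1.778 → 16:9 (1.778)
D = 2.643/1.993 ≈ 1.326 → 4:3 (1.333)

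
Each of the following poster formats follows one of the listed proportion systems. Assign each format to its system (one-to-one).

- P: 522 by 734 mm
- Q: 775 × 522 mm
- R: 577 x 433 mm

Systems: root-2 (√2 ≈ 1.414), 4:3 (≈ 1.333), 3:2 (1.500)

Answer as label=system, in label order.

P=root-2, Q=3:2, R=4:3

Ratios: P ≈ 1.406; Q ≈ 1.485; R ≈ 1.333.
Targets: root-2 ≈ 1.414; 4:3 ≈ 1.333; 3:2 ≈ 1.500.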